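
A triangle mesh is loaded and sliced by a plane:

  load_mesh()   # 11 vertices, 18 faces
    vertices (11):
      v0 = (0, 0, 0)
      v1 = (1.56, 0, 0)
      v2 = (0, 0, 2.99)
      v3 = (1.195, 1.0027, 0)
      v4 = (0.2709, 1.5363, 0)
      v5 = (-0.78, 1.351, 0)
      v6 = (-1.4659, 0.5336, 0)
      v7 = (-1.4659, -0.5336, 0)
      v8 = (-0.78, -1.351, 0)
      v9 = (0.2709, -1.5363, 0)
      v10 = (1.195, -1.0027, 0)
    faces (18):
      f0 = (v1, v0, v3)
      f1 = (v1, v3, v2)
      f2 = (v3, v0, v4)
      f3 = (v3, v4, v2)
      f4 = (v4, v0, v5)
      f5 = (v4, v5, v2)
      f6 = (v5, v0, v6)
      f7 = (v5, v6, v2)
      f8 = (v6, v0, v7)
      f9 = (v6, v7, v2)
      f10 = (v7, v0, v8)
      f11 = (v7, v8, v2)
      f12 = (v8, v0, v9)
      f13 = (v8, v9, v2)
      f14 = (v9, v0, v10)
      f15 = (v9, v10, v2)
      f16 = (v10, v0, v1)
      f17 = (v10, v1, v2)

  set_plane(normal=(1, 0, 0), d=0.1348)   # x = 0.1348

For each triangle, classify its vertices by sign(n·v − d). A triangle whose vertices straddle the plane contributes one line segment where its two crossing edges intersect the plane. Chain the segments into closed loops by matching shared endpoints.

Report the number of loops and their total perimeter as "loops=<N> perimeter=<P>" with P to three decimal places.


loops=1 perimeter=9.301

Straddling triangles (12 of 18):
  (v1,v0,v3) [+-+] → (0.1348, 0, 0)–(0.1348, 0.113108, 0)  len=0.1131
  (v1,v3,v2) [++-] → (0.1348, 0.113108, 2.65272)–(0.1348, 0, 2.73163)  len=0.1379
  (v3,v0,v4) [+-+] → (0.1348, 0.113108, 0)–(0.1348, 0.764464, 0)  len=0.6514
  (v3,v4,v2) [++-] → (0.1348, 0.764464, 1.50217)–(0.1348, 0.113108, 2.65272)  len=1.3221
  (v4,v0,v5) [+--] → (0.1348, 0.764464, 0)–(0.1348, 1.5123, 0)  len=0.7478
  (v4,v5,v2) [+--] → (0.1348, 1.5123, 0)–(0.1348, 0.764464, 1.50217)  len=1.6780
  (v8,v0,v9) [--+] → (0.1348, -0.764464, 0)–(0.1348, -1.5123, 0)  len=0.7478
  (v8,v9,v2) [-+-] → (0.1348, -1.5123, 0)–(0.1348, -0.764464, 1.50217)  len=1.6780
  (v9,v0,v10) [+-+] → (0.1348, -0.764464, 0)–(0.1348, -0.113108, 0)  len=0.6514
  (v9,v10,v2) [++-] → (0.1348, -0.113108, 2.65272)–(0.1348, -0.764464, 1.50217)  len=1.3221
  (v10,v0,v1) [+-+] → (0.1348, -0.113108, 0)–(0.1348, 0, 0)  len=0.1131
  (v10,v1,v2) [++-] → (0.1348, 0, 2.73163)–(0.1348, -0.113108, 2.65272)  len=0.1379

Chained into 1 loop(s):
  loop 1: 12 segments, perimeter = 9.3008
Total perimeter = 9.301


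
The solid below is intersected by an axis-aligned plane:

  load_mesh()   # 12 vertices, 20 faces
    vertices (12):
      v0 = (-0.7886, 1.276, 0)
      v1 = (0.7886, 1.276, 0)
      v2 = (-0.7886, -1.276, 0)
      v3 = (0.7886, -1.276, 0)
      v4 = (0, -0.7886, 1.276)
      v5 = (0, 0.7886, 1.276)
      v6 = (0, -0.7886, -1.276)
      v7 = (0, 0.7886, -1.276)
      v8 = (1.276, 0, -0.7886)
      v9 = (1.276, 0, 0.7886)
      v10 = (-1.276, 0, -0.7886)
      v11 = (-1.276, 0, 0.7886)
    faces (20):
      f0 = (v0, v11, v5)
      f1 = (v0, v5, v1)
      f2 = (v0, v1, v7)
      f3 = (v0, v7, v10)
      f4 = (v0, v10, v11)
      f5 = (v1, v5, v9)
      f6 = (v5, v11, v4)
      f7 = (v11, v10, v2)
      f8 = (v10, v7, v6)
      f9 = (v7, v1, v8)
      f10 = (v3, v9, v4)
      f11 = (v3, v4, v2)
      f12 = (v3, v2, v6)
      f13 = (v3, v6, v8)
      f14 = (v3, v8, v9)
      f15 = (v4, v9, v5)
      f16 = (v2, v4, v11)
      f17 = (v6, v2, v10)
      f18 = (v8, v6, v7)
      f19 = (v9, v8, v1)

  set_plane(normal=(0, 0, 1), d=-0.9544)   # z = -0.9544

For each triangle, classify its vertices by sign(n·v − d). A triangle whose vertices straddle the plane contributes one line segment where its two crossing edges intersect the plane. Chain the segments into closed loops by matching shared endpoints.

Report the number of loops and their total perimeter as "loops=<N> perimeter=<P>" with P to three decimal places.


Straddling triangles (8 of 20):
  (v0,v1,v7) [++-] → (0.198757, 0.911443, -0.9544)–(-0.198757, 0.911443, -0.9544)  len=0.3975
  (v0,v7,v10) [+-+] → (-0.198757, 0.911443, -0.9544)–(-0.84194, 0.26826, -0.9544)  len=0.9096
  (v10,v7,v6) [+--] → (-0.84194, 0.26826, -0.9544)–(-0.84194, -0.26826, -0.9544)  len=0.5365
  (v7,v1,v8) [-++] → (0.198757, 0.911443, -0.9544)–(0.84194, 0.26826, -0.9544)  len=0.9096
  (v3,v2,v6) [++-] → (-0.198757, -0.911443, -0.9544)–(0.198757, -0.911443, -0.9544)  len=0.3975
  (v3,v6,v8) [+-+] → (0.198757, -0.911443, -0.9544)–(0.84194, -0.26826, -0.9544)  len=0.9096
  (v6,v2,v10) [-++] → (-0.198757, -0.911443, -0.9544)–(-0.84194, -0.26826, -0.9544)  len=0.9096
  (v8,v6,v7) [+--] → (0.84194, -0.26826, -0.9544)–(0.84194, 0.26826, -0.9544)  len=0.5365

Chained into 1 loop(s):
  loop 1: 8 segments, perimeter = 5.5065
Total perimeter = 5.506

loops=1 perimeter=5.506


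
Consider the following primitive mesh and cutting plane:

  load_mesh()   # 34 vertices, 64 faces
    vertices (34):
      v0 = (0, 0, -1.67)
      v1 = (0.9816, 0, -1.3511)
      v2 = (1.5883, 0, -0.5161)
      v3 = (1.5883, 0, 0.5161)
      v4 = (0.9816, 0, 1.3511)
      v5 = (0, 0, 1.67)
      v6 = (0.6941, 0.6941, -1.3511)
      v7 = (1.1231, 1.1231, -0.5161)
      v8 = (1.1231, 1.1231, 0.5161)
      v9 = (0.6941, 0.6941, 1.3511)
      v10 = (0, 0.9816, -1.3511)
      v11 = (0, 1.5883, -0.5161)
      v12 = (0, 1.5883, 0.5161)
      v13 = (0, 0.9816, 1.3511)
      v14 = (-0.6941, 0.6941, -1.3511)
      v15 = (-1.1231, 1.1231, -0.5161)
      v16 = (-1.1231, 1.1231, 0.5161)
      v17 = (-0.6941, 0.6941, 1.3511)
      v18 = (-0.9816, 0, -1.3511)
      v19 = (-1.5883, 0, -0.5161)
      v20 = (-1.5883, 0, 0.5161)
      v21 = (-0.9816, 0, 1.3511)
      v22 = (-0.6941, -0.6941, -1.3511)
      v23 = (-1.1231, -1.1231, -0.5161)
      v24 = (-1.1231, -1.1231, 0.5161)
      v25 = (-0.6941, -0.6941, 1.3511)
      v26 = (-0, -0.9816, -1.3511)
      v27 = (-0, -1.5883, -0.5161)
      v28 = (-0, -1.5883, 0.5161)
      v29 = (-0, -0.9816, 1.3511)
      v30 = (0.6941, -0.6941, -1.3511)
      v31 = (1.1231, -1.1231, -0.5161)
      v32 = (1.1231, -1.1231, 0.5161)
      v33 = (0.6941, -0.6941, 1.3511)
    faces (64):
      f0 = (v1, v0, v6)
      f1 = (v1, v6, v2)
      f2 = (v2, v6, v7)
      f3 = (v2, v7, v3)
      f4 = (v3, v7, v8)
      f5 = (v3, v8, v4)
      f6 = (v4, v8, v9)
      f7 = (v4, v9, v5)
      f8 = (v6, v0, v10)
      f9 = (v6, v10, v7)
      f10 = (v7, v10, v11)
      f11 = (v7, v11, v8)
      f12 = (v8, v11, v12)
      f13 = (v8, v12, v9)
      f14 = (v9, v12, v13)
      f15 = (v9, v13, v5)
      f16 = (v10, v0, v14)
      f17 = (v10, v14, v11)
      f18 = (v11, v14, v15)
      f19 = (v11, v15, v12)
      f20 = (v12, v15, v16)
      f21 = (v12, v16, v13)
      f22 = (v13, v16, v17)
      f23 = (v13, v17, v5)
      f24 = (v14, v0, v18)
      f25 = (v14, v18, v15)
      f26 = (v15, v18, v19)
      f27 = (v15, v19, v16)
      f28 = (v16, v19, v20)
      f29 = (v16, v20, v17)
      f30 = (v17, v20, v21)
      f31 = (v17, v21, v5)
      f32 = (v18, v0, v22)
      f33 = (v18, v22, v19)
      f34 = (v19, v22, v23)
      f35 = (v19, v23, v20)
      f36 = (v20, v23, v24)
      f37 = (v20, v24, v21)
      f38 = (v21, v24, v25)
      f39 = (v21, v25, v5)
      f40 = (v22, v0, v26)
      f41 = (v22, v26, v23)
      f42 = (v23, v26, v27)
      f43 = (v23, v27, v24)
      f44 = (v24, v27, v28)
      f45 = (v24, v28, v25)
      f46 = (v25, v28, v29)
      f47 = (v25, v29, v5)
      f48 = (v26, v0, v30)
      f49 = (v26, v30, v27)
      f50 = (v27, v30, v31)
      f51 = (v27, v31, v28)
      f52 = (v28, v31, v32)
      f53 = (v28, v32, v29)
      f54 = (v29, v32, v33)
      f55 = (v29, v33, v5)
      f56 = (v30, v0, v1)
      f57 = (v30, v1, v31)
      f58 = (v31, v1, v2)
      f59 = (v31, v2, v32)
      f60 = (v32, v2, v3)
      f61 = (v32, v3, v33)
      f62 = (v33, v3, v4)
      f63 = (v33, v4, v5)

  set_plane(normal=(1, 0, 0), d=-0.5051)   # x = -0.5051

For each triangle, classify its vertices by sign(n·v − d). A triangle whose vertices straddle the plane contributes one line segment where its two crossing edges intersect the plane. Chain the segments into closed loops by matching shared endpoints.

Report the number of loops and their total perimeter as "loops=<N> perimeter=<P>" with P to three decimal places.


Straddling triangles (20 of 64):
  (v10,v0,v14) [++-] → (-0.5051, 0.5051, -1.43793)–(-0.5051, 0.772385, -1.3511)  len=0.2810
  (v10,v14,v11) [+-+] → (-0.5051, 0.772385, -1.3511)–(-0.5051, 0.937586, -1.12373)  len=0.2810
  (v11,v14,v15) [+--] → (-0.5051, 0.937586, -1.12373)–(-0.5051, 1.37908, -0.5161)  len=0.7511
  (v11,v15,v12) [+-+] → (-0.5051, 1.37908, -0.5161)–(-0.5051, 1.37908, 0.0518811)  len=0.5680
  (v12,v15,v16) [+--] → (-0.5051, 1.37908, 0.0518811)–(-0.5051, 1.37908, 0.5161)  len=0.4642
  (v12,v16,v13) [+-+] → (-0.5051, 1.37908, 0.5161)–(-0.5051, 1.04524, 0.975569)  len=0.5679
  (v13,v16,v17) [+--] → (-0.5051, 1.04524, 0.975569)–(-0.5051, 0.772385, 1.3511)  len=0.4642
  (v13,v17,v5) [+-+] → (-0.5051, 0.772385, 1.3511)–(-0.5051, 0.5051, 1.43793)  len=0.2810
  (v14,v0,v18) [-+-] → (-0.5051, 0.5051, -1.43793)–(-0.5051, 0, -1.5059)  len=0.5097
  (v17,v21,v5) [--+] → (-0.5051, 0, 1.5059)–(-0.5051, 0.5051, 1.43793)  len=0.5097
  (v18,v0,v22) [-+-] → (-0.5051, 0, -1.5059)–(-0.5051, -0.5051, -1.43793)  len=0.5097
  (v21,v25,v5) [--+] → (-0.5051, -0.5051, 1.43793)–(-0.5051, 0, 1.5059)  len=0.5097
  (v22,v0,v26) [-++] → (-0.5051, -0.5051, -1.43793)–(-0.5051, -0.772385, -1.3511)  len=0.2810
  (v22,v26,v23) [-+-] → (-0.5051, -0.772385, -1.3511)–(-0.5051, -1.04524, -0.975569)  len=0.4642
  (v23,v26,v27) [-++] → (-0.5051, -1.04524, -0.975569)–(-0.5051, -1.37908, -0.5161)  len=0.5679
  (v23,v27,v24) [-+-] → (-0.5051, -1.37908, -0.5161)–(-0.5051, -1.37908, -0.0518811)  len=0.4642
  (v24,v27,v28) [-++] → (-0.5051, -1.37908, -0.0518811)–(-0.5051, -1.37908, 0.5161)  len=0.5680
  (v24,v28,v25) [-+-] → (-0.5051, -1.37908, 0.5161)–(-0.5051, -0.937586, 1.12373)  len=0.7511
  (v25,v28,v29) [-++] → (-0.5051, -0.937586, 1.12373)–(-0.5051, -0.772385, 1.3511)  len=0.2810
  (v25,v29,v5) [-++] → (-0.5051, -0.772385, 1.3511)–(-0.5051, -0.5051, 1.43793)  len=0.2810

Chained into 1 loop(s):
  loop 1: 20 segments, perimeter = 9.3557
Total perimeter = 9.356

loops=1 perimeter=9.356


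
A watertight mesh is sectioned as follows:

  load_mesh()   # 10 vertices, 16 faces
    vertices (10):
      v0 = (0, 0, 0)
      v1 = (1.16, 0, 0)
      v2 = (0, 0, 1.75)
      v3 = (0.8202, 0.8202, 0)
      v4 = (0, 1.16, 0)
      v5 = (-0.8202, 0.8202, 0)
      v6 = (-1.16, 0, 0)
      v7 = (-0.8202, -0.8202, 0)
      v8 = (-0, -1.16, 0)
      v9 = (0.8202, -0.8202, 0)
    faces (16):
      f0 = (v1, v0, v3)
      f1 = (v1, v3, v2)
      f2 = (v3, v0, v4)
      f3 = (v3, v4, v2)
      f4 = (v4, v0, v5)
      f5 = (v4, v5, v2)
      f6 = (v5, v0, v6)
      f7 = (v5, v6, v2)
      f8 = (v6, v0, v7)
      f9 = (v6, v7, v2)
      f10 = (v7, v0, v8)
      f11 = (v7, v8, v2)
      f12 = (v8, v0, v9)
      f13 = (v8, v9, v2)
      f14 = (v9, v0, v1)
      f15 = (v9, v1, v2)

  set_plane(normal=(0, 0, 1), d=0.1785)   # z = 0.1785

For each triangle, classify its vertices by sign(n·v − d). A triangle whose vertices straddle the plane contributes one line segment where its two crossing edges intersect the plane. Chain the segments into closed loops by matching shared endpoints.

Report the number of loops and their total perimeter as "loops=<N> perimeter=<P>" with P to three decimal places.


loops=1 perimeter=6.378

Straddling triangles (8 of 16):
  (v1,v3,v2) [--+] → (0.73654, 0.73654, 0.1785)–(1.04168, 0, 0.1785)  len=0.7972
  (v3,v4,v2) [--+] → (0, 1.04168, 0.1785)–(0.73654, 0.73654, 0.1785)  len=0.7972
  (v4,v5,v2) [--+] → (-0.73654, 0.73654, 0.1785)–(0, 1.04168, 0.1785)  len=0.7972
  (v5,v6,v2) [--+] → (-1.04168, 0, 0.1785)–(-0.73654, 0.73654, 0.1785)  len=0.7972
  (v6,v7,v2) [--+] → (-0.73654, -0.73654, 0.1785)–(-1.04168, 0, 0.1785)  len=0.7972
  (v7,v8,v2) [--+] → (0, -1.04168, 0.1785)–(-0.73654, -0.73654, 0.1785)  len=0.7972
  (v8,v9,v2) [--+] → (0.73654, -0.73654, 0.1785)–(0, -1.04168, 0.1785)  len=0.7972
  (v9,v1,v2) [--+] → (1.04168, 0, 0.1785)–(0.73654, -0.73654, 0.1785)  len=0.7972

Chained into 1 loop(s):
  loop 1: 8 segments, perimeter = 6.3780
Total perimeter = 6.378


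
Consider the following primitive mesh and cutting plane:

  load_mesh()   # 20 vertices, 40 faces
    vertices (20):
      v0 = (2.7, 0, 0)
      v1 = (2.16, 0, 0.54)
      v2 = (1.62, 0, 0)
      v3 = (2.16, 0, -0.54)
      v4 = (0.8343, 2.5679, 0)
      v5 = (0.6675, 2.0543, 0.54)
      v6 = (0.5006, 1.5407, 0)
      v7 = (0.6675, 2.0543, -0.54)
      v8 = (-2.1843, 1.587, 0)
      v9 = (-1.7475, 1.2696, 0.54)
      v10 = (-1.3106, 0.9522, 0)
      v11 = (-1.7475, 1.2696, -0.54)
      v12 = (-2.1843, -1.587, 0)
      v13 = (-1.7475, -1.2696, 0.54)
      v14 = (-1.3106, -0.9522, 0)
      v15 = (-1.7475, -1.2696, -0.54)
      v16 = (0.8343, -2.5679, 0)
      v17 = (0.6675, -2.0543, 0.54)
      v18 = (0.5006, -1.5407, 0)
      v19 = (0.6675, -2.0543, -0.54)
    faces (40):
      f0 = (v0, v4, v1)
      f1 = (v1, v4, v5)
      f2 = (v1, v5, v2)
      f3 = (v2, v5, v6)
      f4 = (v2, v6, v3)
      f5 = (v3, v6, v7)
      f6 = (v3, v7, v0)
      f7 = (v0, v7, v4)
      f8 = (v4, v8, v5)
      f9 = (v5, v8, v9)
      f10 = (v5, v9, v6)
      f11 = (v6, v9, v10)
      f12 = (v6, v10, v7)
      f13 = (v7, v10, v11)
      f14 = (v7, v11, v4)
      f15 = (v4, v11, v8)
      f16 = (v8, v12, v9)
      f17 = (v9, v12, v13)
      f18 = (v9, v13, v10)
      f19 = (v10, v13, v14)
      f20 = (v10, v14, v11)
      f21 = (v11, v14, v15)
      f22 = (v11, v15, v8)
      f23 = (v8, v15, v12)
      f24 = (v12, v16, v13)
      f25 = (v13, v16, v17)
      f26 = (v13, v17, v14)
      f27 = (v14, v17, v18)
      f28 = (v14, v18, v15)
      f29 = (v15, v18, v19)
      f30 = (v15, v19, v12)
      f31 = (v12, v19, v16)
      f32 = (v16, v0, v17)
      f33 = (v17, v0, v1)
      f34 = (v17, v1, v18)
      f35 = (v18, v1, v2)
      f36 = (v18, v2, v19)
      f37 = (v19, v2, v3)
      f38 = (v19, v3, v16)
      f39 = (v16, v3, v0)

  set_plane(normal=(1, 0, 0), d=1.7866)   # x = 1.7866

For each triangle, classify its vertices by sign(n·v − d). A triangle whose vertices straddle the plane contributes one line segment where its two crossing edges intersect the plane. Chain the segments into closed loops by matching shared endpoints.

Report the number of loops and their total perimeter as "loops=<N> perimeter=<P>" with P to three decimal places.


Straddling triangles (14 of 40):
  (v0,v4,v1) [+-+] → (1.7866, 1.25718, 0)–(1.7866, 0.723281, 0.387902)  len=0.6599
  (v1,v4,v5) [+--] → (1.7866, 0.723281, 0.387902)–(1.7866, 0.513954, 0.54)  len=0.2588
  (v1,v5,v2) [+--] → (1.7866, 0.513954, 0.54)–(1.7866, 0, 0.1666)  len=0.6353
  (v2,v6,v3) [--+] → (1.7866, 0.34669, -0.418489)–(1.7866, 0, -0.1666)  len=0.4285
  (v3,v6,v7) [+--] → (1.7866, 0.34669, -0.418489)–(1.7866, 0.513954, -0.54)  len=0.2067
  (v3,v7,v0) [+-+] → (1.7866, 0.513954, -0.54)–(1.7866, 0.923197, -0.242675)  len=0.5058
  (v0,v7,v4) [+--] → (1.7866, 0.923197, -0.242675)–(1.7866, 1.25718, 0)  len=0.4128
  (v16,v0,v17) [-+-] → (1.7866, -1.25718, 0)–(1.7866, -0.923197, 0.242675)  len=0.4128
  (v17,v0,v1) [-++] → (1.7866, -0.923197, 0.242675)–(1.7866, -0.513954, 0.54)  len=0.5058
  (v17,v1,v18) [-+-] → (1.7866, -0.513954, 0.54)–(1.7866, -0.34669, 0.418489)  len=0.2067
  (v18,v1,v2) [-+-] → (1.7866, -0.34669, 0.418489)–(1.7866, 0, 0.1666)  len=0.4285
  (v19,v2,v3) [--+] → (1.7866, 0, -0.1666)–(1.7866, -0.513954, -0.54)  len=0.6353
  (v19,v3,v16) [-+-] → (1.7866, -0.513954, -0.54)–(1.7866, -0.723281, -0.387902)  len=0.2588
  (v16,v3,v0) [-++] → (1.7866, -0.723281, -0.387902)–(1.7866, -1.25718, 0)  len=0.6599

Chained into 1 loop(s):
  loop 1: 14 segments, perimeter = 6.2159
Total perimeter = 6.216

loops=1 perimeter=6.216


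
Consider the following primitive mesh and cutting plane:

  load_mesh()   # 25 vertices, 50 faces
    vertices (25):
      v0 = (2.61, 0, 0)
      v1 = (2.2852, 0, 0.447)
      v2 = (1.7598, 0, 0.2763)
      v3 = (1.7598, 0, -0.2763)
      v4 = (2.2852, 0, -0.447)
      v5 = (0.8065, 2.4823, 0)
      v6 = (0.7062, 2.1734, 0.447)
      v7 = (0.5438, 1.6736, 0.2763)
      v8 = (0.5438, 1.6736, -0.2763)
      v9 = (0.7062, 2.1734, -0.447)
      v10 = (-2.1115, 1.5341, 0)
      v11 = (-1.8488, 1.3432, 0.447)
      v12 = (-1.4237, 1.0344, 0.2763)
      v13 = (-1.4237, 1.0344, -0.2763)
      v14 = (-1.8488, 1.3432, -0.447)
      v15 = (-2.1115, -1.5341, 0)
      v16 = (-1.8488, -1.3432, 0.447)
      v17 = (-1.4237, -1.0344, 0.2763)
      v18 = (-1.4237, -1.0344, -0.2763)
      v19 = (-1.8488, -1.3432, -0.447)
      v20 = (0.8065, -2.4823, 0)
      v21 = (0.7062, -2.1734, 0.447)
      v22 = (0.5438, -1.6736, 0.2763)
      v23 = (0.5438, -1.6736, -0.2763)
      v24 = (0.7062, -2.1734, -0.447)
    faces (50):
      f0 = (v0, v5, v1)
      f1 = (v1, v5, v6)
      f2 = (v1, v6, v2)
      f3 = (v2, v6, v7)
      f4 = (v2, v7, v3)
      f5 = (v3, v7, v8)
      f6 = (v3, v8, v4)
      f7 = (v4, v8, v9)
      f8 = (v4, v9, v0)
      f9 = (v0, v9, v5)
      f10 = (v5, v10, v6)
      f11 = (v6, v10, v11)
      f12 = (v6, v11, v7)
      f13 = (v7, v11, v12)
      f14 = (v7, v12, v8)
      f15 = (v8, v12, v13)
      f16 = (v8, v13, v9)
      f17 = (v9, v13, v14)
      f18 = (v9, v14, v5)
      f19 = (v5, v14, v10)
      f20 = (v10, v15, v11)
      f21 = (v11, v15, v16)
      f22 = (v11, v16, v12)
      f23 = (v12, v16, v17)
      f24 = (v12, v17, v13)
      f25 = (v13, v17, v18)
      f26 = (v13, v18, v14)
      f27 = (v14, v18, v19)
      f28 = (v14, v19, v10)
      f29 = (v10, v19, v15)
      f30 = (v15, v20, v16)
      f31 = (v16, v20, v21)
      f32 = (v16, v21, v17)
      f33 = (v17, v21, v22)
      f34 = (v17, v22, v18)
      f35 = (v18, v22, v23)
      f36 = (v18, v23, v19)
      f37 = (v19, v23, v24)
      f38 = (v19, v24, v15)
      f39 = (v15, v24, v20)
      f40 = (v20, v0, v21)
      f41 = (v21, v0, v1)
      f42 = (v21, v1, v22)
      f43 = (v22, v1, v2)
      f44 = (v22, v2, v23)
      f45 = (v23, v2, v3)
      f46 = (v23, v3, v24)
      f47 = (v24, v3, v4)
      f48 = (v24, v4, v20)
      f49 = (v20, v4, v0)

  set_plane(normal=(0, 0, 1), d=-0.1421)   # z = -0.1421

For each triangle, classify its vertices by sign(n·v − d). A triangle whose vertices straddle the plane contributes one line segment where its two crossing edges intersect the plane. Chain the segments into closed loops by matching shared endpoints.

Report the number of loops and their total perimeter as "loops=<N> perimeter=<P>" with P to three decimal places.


Straddling triangles (20 of 50):
  (v2,v7,v3) [++-] → (1.46449, 0.406437, -0.1421)–(1.7598, 0, -0.1421)  len=0.5024
  (v3,v7,v8) [-+-] → (1.46449, 0.406437, -0.1421)–(0.5438, 1.6736, -0.1421)  len=1.5663
  (v4,v9,v0) [--+] → (2.00479, 0.690918, -0.1421)–(2.50675, 0, -0.1421)  len=0.8540
  (v0,v9,v5) [+-+] → (2.00479, 0.690918, -0.1421)–(0.774615, 2.3841, -0.1421)  len=2.0929
  (v7,v12,v8) [++-] → (0.0659887, 1.51837, -0.1421)–(0.5438, 1.6736, -0.1421)  len=0.5024
  (v8,v12,v13) [-+-] → (0.0659887, 1.51837, -0.1421)–(-1.4237, 1.0344, -0.1421)  len=1.5663
  (v9,v14,v5) [--+] → (-0.0376121, 2.12018, -0.1421)–(0.774615, 2.3841, -0.1421)  len=0.8540
  (v5,v14,v10) [+-+] → (-0.0376121, 2.12018, -0.1421)–(-2.02799, 1.47341, -0.1421)  len=2.0928
  (v12,v17,v13) [++-] → (-1.4237, 0.531988, -0.1421)–(-1.4237, 1.0344, -0.1421)  len=0.5024
  (v13,v17,v18) [-+-] → (-1.4237, 0.531988, -0.1421)–(-1.4237, -1.0344, -0.1421)  len=1.5664
  (v14,v19,v10) [--+] → (-2.02799, 0.619415, -0.1421)–(-2.02799, 1.47341, -0.1421)  len=0.8540
  (v10,v19,v15) [+-+] → (-2.02799, 0.619415, -0.1421)–(-2.02799, -1.47341, -0.1421)  len=2.0928
  (v17,v22,v18) [++-] → (-0.945889, -1.18963, -0.1421)–(-1.4237, -1.0344, -0.1421)  len=0.5024
  (v18,v22,v23) [-+-] → (-0.945889, -1.18963, -0.1421)–(0.5438, -1.6736, -0.1421)  len=1.5663
  (v19,v24,v15) [--+] → (-1.21576, -1.73733, -0.1421)–(-2.02799, -1.47341, -0.1421)  len=0.8540
  (v15,v24,v20) [+-+] → (-1.21576, -1.73733, -0.1421)–(0.774615, -2.3841, -0.1421)  len=2.0928
  (v22,v2,v23) [++-] → (0.839108, -1.26716, -0.1421)–(0.5438, -1.6736, -0.1421)  len=0.5024
  (v23,v2,v3) [-+-] → (0.839108, -1.26716, -0.1421)–(1.7598, 0, -0.1421)  len=1.5663
  (v24,v4,v20) [--+] → (1.27657, -1.69318, -0.1421)–(0.774615, -2.3841, -0.1421)  len=0.8540
  (v20,v4,v0) [+-+] → (1.27657, -1.69318, -0.1421)–(2.50675, 0, -0.1421)  len=2.0929

Chained into 2 loop(s):
  loop 1: 10 segments, perimeter = 10.3437
  loop 2: 10 segments, perimeter = 14.7343
Total perimeter = 25.078

loops=2 perimeter=25.078


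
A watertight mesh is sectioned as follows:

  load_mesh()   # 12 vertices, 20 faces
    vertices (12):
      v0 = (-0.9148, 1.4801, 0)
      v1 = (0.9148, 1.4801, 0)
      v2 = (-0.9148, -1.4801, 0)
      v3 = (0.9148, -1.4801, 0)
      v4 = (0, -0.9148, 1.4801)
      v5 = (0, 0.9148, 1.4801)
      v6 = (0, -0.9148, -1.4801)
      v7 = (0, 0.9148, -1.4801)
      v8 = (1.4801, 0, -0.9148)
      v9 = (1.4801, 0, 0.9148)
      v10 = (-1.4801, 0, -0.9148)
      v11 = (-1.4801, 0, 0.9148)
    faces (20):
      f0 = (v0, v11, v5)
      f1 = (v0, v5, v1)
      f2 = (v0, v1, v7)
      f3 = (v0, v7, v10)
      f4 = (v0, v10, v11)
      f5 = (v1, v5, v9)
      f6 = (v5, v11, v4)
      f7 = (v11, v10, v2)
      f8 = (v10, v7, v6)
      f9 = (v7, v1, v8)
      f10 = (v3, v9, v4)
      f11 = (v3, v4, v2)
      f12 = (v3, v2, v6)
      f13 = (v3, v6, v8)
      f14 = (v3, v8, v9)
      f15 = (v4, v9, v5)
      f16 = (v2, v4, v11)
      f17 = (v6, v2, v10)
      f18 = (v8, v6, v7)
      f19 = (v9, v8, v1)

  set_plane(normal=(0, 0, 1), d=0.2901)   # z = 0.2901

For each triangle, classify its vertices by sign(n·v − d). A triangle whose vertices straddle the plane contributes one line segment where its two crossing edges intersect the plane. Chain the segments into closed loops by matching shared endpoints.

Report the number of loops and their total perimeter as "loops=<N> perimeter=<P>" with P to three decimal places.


loops=1 perimeter=9.298

Straddling triangles (10 of 20):
  (v0,v11,v5) [-++] → (-1.09407, 1.01073, 0.2901)–(-0.735499, 1.3693, 0.2901)  len=0.5071
  (v0,v5,v1) [-+-] → (-0.735499, 1.3693, 0.2901)–(0.735499, 1.3693, 0.2901)  len=1.4710
  (v0,v10,v11) [--+] → (-1.4801, 0, 0.2901)–(-1.09407, 1.01073, 0.2901)  len=1.0819
  (v1,v5,v9) [-++] → (0.735499, 1.3693, 0.2901)–(1.09407, 1.01073, 0.2901)  len=0.5071
  (v11,v10,v2) [+--] → (-1.4801, 0, 0.2901)–(-1.09407, -1.01073, 0.2901)  len=1.0819
  (v3,v9,v4) [-++] → (1.09407, -1.01073, 0.2901)–(0.735499, -1.3693, 0.2901)  len=0.5071
  (v3,v4,v2) [-+-] → (0.735499, -1.3693, 0.2901)–(-0.735499, -1.3693, 0.2901)  len=1.4710
  (v3,v8,v9) [--+] → (1.4801, 0, 0.2901)–(1.09407, -1.01073, 0.2901)  len=1.0819
  (v2,v4,v11) [-++] → (-0.735499, -1.3693, 0.2901)–(-1.09407, -1.01073, 0.2901)  len=0.5071
  (v9,v8,v1) [+--] → (1.4801, 0, 0.2901)–(1.09407, 1.01073, 0.2901)  len=1.0819

Chained into 1 loop(s):
  loop 1: 10 segments, perimeter = 9.2981
Total perimeter = 9.298


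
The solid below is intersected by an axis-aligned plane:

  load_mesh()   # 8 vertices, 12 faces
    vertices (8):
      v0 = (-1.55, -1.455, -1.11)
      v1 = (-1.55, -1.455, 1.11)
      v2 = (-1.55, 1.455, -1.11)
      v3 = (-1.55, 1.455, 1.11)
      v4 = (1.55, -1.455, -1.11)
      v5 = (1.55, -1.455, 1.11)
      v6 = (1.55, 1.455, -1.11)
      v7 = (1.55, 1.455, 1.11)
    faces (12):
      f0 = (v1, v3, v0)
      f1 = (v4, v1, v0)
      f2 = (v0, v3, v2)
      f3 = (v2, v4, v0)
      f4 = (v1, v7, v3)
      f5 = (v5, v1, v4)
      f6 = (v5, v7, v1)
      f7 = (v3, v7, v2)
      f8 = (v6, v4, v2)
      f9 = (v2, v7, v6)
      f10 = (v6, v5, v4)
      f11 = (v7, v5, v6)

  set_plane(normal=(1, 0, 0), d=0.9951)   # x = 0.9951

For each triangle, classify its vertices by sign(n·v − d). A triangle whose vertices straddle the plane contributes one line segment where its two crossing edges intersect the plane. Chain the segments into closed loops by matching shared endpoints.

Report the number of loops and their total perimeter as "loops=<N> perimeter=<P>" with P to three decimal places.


loops=1 perimeter=10.260

Straddling triangles (8 of 12):
  (v4,v1,v0) [+--] → (0.9951, -1.455, -0.71262)–(0.9951, -1.455, -1.11)  len=0.3974
  (v2,v4,v0) [-+-] → (0.9951, -0.93411, -1.11)–(0.9951, -1.455, -1.11)  len=0.5209
  (v1,v7,v3) [-+-] → (0.9951, 0.93411, 1.11)–(0.9951, 1.455, 1.11)  len=0.5209
  (v5,v1,v4) [+-+] → (0.9951, -1.455, 1.11)–(0.9951, -1.455, -0.71262)  len=1.8226
  (v5,v7,v1) [++-] → (0.9951, 0.93411, 1.11)–(0.9951, -1.455, 1.11)  len=2.3891
  (v3,v7,v2) [-+-] → (0.9951, 1.455, 1.11)–(0.9951, 1.455, 0.71262)  len=0.3974
  (v6,v4,v2) [++-] → (0.9951, -0.93411, -1.11)–(0.9951, 1.455, -1.11)  len=2.3891
  (v2,v7,v6) [-++] → (0.9951, 1.455, 0.71262)–(0.9951, 1.455, -1.11)  len=1.8226

Chained into 1 loop(s):
  loop 1: 8 segments, perimeter = 10.2600
Total perimeter = 10.260


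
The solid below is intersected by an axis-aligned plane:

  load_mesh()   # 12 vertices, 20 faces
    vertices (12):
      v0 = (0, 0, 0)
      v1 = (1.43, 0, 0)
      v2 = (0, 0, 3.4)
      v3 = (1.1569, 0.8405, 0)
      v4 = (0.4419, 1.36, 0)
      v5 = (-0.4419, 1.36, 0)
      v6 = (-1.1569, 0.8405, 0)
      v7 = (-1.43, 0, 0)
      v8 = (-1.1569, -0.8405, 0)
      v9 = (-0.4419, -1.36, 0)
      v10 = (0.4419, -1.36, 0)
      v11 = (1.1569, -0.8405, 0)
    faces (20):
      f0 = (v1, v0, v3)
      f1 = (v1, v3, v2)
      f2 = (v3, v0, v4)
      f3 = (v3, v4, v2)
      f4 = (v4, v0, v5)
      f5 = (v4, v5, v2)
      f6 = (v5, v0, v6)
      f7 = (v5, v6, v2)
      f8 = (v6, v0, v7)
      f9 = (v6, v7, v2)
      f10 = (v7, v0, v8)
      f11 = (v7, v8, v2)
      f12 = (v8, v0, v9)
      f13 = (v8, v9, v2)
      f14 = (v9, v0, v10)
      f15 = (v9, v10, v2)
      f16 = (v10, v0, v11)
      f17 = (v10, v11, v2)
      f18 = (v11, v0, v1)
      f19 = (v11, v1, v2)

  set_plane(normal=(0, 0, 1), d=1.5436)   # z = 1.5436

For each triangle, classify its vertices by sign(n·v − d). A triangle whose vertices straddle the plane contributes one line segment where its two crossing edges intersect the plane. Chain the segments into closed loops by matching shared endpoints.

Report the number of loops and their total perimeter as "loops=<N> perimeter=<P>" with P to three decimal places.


loops=1 perimeter=4.825

Straddling triangles (10 of 20):
  (v1,v3,v2) [--+] → (0.631667, 0.458913, 1.5436)–(0.78078, 0, 1.5436)  len=0.4825
  (v3,v4,v2) [--+] → (0.241277, 0.74256, 1.5436)–(0.631667, 0.458913, 1.5436)  len=0.4826
  (v4,v5,v2) [--+] → (-0.241277, 0.74256, 1.5436)–(0.241277, 0.74256, 1.5436)  len=0.4826
  (v5,v6,v2) [--+] → (-0.631667, 0.458913, 1.5436)–(-0.241277, 0.74256, 1.5436)  len=0.4826
  (v6,v7,v2) [--+] → (-0.78078, 0, 1.5436)–(-0.631667, 0.458913, 1.5436)  len=0.4825
  (v7,v8,v2) [--+] → (-0.631667, -0.458913, 1.5436)–(-0.78078, 0, 1.5436)  len=0.4825
  (v8,v9,v2) [--+] → (-0.241277, -0.74256, 1.5436)–(-0.631667, -0.458913, 1.5436)  len=0.4826
  (v9,v10,v2) [--+] → (0.241277, -0.74256, 1.5436)–(-0.241277, -0.74256, 1.5436)  len=0.4826
  (v10,v11,v2) [--+] → (0.631667, -0.458913, 1.5436)–(0.241277, -0.74256, 1.5436)  len=0.4826
  (v11,v1,v2) [--+] → (0.78078, 0, 1.5436)–(0.631667, -0.458913, 1.5436)  len=0.4825

Chained into 1 loop(s):
  loop 1: 10 segments, perimeter = 4.8255
Total perimeter = 4.825


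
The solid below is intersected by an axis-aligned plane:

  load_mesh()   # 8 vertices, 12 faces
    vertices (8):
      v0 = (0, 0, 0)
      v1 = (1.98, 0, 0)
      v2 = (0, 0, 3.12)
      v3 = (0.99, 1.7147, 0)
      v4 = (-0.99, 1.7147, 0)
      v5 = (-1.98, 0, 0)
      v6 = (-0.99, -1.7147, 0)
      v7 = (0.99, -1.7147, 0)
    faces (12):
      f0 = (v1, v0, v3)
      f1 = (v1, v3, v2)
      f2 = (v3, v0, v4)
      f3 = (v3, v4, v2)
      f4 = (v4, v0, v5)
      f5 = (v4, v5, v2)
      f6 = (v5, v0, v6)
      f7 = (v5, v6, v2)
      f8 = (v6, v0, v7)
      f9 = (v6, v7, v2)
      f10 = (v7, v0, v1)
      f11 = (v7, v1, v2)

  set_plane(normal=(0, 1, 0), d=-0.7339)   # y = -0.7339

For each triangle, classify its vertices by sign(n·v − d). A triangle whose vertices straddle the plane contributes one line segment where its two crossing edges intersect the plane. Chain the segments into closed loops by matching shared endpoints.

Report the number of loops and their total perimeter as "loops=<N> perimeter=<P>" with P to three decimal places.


Straddling triangles (6 of 12):
  (v5,v0,v6) [++-] → (-0.423725, -0.7339, 0)–(-1.55628, -0.7339, 0)  len=1.1326
  (v5,v6,v2) [+-+] → (-1.55628, -0.7339, 0)–(-0.423725, -0.7339, 1.78462)  len=2.1137
  (v6,v0,v7) [-+-] → (-0.423725, -0.7339, 0)–(0.423725, -0.7339, 0)  len=0.8474
  (v6,v7,v2) [--+] → (0.423725, -0.7339, 1.78462)–(-0.423725, -0.7339, 1.78462)  len=0.8474
  (v7,v0,v1) [-++] → (0.423725, -0.7339, 0)–(1.55628, -0.7339, 0)  len=1.1326
  (v7,v1,v2) [-++] → (1.55628, -0.7339, 0)–(0.423725, -0.7339, 1.78462)  len=2.1137

Chained into 1 loop(s):
  loop 1: 6 segments, perimeter = 8.1873
Total perimeter = 8.187

loops=1 perimeter=8.187


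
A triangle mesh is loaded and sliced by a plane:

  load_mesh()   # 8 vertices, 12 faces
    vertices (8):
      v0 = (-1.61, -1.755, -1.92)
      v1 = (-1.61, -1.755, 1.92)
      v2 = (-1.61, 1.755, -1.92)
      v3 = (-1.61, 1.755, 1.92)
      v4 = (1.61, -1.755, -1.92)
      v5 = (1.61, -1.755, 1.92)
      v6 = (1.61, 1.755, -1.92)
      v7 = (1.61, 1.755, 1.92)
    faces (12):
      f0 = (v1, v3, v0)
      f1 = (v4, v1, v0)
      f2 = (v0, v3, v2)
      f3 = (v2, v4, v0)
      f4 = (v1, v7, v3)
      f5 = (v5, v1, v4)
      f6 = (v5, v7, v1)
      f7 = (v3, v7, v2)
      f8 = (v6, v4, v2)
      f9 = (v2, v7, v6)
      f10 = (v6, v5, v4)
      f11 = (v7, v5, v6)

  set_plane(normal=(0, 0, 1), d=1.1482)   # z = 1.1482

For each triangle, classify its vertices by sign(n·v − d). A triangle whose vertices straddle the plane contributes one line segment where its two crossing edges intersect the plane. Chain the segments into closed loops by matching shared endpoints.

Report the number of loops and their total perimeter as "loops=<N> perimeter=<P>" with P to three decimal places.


Straddling triangles (8 of 12):
  (v1,v3,v0) [++-] → (-1.61, 1.04953, 1.1482)–(-1.61, -1.755, 1.1482)  len=2.8045
  (v4,v1,v0) [-+-] → (-0.962814, -1.755, 1.1482)–(-1.61, -1.755, 1.1482)  len=0.6472
  (v0,v3,v2) [-+-] → (-1.61, 1.04953, 1.1482)–(-1.61, 1.755, 1.1482)  len=0.7055
  (v5,v1,v4) [++-] → (-0.962814, -1.755, 1.1482)–(1.61, -1.755, 1.1482)  len=2.5728
  (v3,v7,v2) [++-] → (0.962814, 1.755, 1.1482)–(-1.61, 1.755, 1.1482)  len=2.5728
  (v2,v7,v6) [-+-] → (0.962814, 1.755, 1.1482)–(1.61, 1.755, 1.1482)  len=0.6472
  (v6,v5,v4) [-+-] → (1.61, -1.04953, 1.1482)–(1.61, -1.755, 1.1482)  len=0.7055
  (v7,v5,v6) [++-] → (1.61, -1.04953, 1.1482)–(1.61, 1.755, 1.1482)  len=2.8045

Chained into 1 loop(s):
  loop 1: 8 segments, perimeter = 13.4600
Total perimeter = 13.460

loops=1 perimeter=13.460


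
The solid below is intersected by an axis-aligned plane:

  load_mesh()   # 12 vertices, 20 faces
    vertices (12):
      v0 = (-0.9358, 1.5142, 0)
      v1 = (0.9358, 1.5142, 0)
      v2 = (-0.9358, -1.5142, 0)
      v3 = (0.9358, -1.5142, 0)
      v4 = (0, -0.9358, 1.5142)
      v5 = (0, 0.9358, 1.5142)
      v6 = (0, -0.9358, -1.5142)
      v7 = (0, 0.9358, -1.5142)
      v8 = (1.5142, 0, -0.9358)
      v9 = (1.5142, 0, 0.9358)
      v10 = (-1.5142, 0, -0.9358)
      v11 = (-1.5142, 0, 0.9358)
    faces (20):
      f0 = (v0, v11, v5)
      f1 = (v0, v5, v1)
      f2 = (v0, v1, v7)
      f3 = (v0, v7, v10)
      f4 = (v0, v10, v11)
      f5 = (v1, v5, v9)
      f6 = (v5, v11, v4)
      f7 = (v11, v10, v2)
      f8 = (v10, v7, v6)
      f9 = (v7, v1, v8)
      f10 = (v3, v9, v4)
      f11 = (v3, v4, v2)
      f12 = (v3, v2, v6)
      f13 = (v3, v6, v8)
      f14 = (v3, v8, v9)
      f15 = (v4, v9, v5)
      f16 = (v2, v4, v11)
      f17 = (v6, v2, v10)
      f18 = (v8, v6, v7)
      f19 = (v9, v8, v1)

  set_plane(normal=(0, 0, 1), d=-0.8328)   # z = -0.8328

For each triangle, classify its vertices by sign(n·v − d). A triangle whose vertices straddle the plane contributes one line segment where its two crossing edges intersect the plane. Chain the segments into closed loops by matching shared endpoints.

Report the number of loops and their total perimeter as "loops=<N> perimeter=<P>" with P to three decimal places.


loops=1 perimeter=8.221

Straddling triangles (10 of 20):
  (v0,v1,v7) [++-] → (0.421116, 1.19608, -0.8328)–(-0.421116, 1.19608, -0.8328)  len=0.8422
  (v0,v7,v10) [+--] → (-0.421116, 1.19608, -0.8328)–(-1.45054, 0.166662, -0.8328)  len=1.4558
  (v0,v10,v11) [+-+] → (-1.45054, 0.166662, -0.8328)–(-1.5142, 0, -0.8328)  len=0.1784
  (v11,v10,v2) [+-+] → (-1.5142, 0, -0.8328)–(-1.45054, -0.166662, -0.8328)  len=0.1784
  (v7,v1,v8) [-+-] → (0.421116, 1.19608, -0.8328)–(1.45054, 0.166662, -0.8328)  len=1.4558
  (v3,v2,v6) [++-] → (-0.421116, -1.19608, -0.8328)–(0.421116, -1.19608, -0.8328)  len=0.8422
  (v3,v6,v8) [+--] → (0.421116, -1.19608, -0.8328)–(1.45054, -0.166662, -0.8328)  len=1.4558
  (v3,v8,v9) [+-+] → (1.45054, -0.166662, -0.8328)–(1.5142, 0, -0.8328)  len=0.1784
  (v6,v2,v10) [-+-] → (-0.421116, -1.19608, -0.8328)–(-1.45054, -0.166662, -0.8328)  len=1.4558
  (v9,v8,v1) [+-+] → (1.5142, 0, -0.8328)–(1.45054, 0.166662, -0.8328)  len=0.1784

Chained into 1 loop(s):
  loop 1: 10 segments, perimeter = 8.2214
Total perimeter = 8.221


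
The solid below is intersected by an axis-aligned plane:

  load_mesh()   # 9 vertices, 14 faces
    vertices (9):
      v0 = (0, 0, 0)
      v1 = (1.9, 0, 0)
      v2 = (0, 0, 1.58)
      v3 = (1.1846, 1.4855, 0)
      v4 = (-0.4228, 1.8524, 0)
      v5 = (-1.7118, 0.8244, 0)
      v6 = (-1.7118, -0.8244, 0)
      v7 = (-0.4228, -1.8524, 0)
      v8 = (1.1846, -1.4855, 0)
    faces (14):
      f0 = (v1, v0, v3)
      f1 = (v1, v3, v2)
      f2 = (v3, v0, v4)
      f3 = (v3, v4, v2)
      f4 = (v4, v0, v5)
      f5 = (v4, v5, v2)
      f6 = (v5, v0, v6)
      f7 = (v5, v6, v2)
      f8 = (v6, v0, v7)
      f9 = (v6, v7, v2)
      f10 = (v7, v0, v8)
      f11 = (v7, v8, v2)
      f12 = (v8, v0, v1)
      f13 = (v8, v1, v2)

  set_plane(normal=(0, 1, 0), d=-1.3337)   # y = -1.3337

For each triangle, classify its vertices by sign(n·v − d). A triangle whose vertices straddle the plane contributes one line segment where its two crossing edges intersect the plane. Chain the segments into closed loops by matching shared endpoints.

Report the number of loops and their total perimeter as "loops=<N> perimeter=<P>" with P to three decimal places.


loops=1 perimeter=4.867

Straddling triangles (6 of 14):
  (v6,v0,v7) [++-] → (-0.30441, -1.3337, 0)–(-1.07319, -1.3337, 0)  len=0.7688
  (v6,v7,v2) [+-+] → (-1.07319, -1.3337, 0)–(-0.30441, -1.3337, 0.442424)  len=0.8870
  (v7,v0,v8) [-+-] → (-0.30441, -1.3337, 0)–(1.06355, -1.3337, 0)  len=1.3680
  (v7,v8,v2) [--+] → (1.06355, -1.3337, 0.161457)–(-0.30441, -1.3337, 0.442424)  len=1.3965
  (v8,v0,v1) [-++] → (1.06355, -1.3337, 0)–(1.25771, -1.3337, 0)  len=0.1942
  (v8,v1,v2) [-++] → (1.25771, -1.3337, 0)–(1.06355, -1.3337, 0.161457)  len=0.2525

Chained into 1 loop(s):
  loop 1: 6 segments, perimeter = 4.8669
Total perimeter = 4.867


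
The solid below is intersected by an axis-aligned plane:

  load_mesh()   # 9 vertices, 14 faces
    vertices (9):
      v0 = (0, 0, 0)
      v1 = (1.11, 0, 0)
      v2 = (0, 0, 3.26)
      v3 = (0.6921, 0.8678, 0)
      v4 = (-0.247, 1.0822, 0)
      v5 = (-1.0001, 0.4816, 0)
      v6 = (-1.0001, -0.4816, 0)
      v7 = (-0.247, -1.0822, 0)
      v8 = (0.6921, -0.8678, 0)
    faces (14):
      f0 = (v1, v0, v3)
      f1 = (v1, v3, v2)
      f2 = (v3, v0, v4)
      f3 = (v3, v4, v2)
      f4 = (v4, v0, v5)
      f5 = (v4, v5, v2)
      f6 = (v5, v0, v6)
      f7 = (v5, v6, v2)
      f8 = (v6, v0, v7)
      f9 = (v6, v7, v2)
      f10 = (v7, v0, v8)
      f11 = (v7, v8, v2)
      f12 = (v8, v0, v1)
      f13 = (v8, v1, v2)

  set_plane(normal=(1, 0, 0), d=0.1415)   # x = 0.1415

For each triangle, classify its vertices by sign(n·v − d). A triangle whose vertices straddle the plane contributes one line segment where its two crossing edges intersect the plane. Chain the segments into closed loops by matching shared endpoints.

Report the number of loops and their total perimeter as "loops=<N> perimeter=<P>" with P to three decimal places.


Straddling triangles (8 of 14):
  (v1,v0,v3) [+-+] → (0.1415, 0, 0)–(0.1415, 0.177422, 0)  len=0.1774
  (v1,v3,v2) [++-] → (0.1415, 0.177422, 2.59349)–(0.1415, 0, 2.84442)  len=0.3073
  (v3,v0,v4) [+--] → (0.1415, 0.177422, 0)–(0.1415, 0.993504, 0)  len=0.8161
  (v3,v4,v2) [+--] → (0.1415, 0.993504, 0)–(0.1415, 0.177422, 2.59349)  len=2.7189
  (v7,v0,v8) [--+] → (0.1415, -0.177422, 0)–(0.1415, -0.993504, 0)  len=0.8161
  (v7,v8,v2) [-+-] → (0.1415, -0.993504, 0)–(0.1415, -0.177422, 2.59349)  len=2.7189
  (v8,v0,v1) [+-+] → (0.1415, -0.177422, 0)–(0.1415, 0, 0)  len=0.1774
  (v8,v1,v2) [++-] → (0.1415, 0, 2.84442)–(0.1415, -0.177422, 2.59349)  len=0.3073

Chained into 1 loop(s):
  loop 1: 8 segments, perimeter = 8.0394
Total perimeter = 8.039

loops=1 perimeter=8.039


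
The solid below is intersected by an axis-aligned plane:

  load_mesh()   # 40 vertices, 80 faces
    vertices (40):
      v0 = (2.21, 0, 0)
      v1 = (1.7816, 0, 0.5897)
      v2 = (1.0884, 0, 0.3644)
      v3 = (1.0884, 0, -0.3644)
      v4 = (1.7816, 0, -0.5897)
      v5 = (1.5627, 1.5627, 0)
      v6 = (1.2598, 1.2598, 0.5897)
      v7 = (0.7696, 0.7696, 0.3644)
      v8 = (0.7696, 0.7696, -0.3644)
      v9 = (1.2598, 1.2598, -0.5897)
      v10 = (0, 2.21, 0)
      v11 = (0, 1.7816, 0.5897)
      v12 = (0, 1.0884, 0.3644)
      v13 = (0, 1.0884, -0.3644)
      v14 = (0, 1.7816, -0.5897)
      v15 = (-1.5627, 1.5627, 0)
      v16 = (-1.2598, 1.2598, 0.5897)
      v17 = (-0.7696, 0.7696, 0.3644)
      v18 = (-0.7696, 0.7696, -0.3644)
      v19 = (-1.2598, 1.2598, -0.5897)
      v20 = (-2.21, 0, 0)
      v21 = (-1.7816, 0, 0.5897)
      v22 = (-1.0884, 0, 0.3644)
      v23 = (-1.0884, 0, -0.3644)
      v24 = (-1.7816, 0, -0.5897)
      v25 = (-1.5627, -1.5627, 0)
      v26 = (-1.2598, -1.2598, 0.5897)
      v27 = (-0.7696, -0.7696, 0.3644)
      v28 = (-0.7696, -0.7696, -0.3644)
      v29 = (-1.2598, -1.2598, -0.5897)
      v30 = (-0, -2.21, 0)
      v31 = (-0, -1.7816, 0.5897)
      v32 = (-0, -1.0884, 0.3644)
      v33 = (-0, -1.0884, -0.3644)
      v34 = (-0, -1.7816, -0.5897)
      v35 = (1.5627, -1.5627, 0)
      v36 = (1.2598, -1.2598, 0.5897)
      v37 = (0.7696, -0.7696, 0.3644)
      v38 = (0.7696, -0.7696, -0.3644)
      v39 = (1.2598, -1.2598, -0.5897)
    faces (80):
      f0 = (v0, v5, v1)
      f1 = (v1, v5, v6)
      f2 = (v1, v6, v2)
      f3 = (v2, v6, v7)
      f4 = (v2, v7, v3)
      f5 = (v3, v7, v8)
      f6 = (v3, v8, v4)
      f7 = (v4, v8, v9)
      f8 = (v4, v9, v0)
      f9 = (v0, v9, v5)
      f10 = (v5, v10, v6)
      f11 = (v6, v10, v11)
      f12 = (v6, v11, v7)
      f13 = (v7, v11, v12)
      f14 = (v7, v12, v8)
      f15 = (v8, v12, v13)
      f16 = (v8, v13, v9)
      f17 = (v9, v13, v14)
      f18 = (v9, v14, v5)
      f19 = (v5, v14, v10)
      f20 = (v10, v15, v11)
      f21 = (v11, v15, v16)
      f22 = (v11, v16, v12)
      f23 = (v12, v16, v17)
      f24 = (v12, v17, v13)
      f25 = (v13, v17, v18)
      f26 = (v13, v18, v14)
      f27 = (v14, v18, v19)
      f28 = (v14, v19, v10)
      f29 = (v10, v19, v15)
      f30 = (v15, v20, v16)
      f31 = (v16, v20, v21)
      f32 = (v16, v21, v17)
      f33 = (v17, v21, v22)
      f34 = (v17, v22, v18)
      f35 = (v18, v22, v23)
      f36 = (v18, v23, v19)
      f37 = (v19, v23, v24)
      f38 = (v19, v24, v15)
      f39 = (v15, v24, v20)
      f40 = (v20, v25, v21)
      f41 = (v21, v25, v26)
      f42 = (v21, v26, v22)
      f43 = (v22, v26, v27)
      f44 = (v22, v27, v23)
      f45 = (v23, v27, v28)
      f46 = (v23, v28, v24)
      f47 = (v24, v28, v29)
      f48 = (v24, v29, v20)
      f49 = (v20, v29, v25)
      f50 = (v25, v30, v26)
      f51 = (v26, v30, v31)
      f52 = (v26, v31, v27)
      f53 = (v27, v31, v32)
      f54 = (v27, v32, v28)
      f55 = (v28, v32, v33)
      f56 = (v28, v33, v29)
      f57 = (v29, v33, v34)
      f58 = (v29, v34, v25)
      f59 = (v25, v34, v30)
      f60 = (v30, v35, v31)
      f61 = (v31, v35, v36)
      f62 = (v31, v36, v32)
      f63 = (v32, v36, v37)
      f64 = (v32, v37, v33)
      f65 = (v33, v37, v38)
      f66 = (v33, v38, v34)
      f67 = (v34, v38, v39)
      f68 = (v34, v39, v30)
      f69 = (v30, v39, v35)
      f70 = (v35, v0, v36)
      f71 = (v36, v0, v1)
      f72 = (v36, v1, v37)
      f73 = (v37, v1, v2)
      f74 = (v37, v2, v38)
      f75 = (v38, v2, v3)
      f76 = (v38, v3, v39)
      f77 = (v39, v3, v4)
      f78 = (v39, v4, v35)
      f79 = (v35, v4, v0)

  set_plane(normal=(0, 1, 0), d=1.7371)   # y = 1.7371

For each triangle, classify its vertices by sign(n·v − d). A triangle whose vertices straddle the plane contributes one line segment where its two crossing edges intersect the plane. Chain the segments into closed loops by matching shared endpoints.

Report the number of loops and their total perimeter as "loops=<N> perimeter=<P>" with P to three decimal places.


loops=1 perimeter=5.196

Straddling triangles (14 of 80):
  (v5,v10,v6) [-+-] → (1.14167, 1.7371, 0)–(0.626983, 1.7371, 0.293485)  len=0.5925
  (v6,v10,v11) [-++] → (0.626983, 1.7371, 0.293485)–(0.107438, 1.7371, 0.5897)  len=0.5981
  (v6,v11,v7) [-+-] → (0.107438, 1.7371, 0.5897)–(0.0338411, 1.7371, 0.579793)  len=0.0743
  (v7,v11,v12) [-+-] → (0.0338411, 1.7371, 0.579793)–(0, 1.7371, 0.575237)  len=0.0341
  (v9,v13,v14) [--+] → (0, 1.7371, -0.575237)–(0.107438, 1.7371, -0.5897)  len=0.1084
  (v9,v14,v5) [-+-] → (0.107438, 1.7371, -0.5897)–(0.31768, 1.7371, -0.46982)  len=0.2420
  (v5,v14,v10) [-++] → (0.31768, 1.7371, -0.46982)–(1.14167, 1.7371, 0)  len=0.9485
  (v10,v15,v11) [+-+] → (-1.14167, 1.7371, 0)–(-0.31768, 1.7371, 0.46982)  len=0.9485
  (v11,v15,v16) [+--] → (-0.31768, 1.7371, 0.46982)–(-0.107438, 1.7371, 0.5897)  len=0.2420
  (v11,v16,v12) [+--] → (-0.107438, 1.7371, 0.5897)–(0, 1.7371, 0.575237)  len=0.1084
  (v13,v18,v14) [--+] → (-0.0338411, 1.7371, -0.579793)–(0, 1.7371, -0.575237)  len=0.0341
  (v14,v18,v19) [+--] → (-0.0338411, 1.7371, -0.579793)–(-0.107438, 1.7371, -0.5897)  len=0.0743
  (v14,v19,v10) [+-+] → (-0.107438, 1.7371, -0.5897)–(-0.626983, 1.7371, -0.293485)  len=0.5981
  (v10,v19,v15) [+--] → (-0.626983, 1.7371, -0.293485)–(-1.14167, 1.7371, 0)  len=0.5925

Chained into 1 loop(s):
  loop 1: 14 segments, perimeter = 5.1958
Total perimeter = 5.196
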